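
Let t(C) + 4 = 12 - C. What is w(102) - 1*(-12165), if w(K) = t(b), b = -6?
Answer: 12179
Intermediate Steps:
t(C) = 8 - C (t(C) = -4 + (12 - C) = 8 - C)
w(K) = 14 (w(K) = 8 - 1*(-6) = 8 + 6 = 14)
w(102) - 1*(-12165) = 14 - 1*(-12165) = 14 + 12165 = 12179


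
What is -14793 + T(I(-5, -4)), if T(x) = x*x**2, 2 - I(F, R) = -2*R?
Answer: -15009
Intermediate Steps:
I(F, R) = 2 + 2*R (I(F, R) = 2 - (-2)*R = 2 + 2*R)
T(x) = x**3
-14793 + T(I(-5, -4)) = -14793 + (2 + 2*(-4))**3 = -14793 + (2 - 8)**3 = -14793 + (-6)**3 = -14793 - 216 = -15009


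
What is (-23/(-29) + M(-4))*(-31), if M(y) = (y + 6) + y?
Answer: 1085/29 ≈ 37.414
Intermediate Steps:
M(y) = 6 + 2*y (M(y) = (6 + y) + y = 6 + 2*y)
(-23/(-29) + M(-4))*(-31) = (-23/(-29) + (6 + 2*(-4)))*(-31) = (-23*(-1/29) + (6 - 8))*(-31) = (23/29 - 2)*(-31) = -35/29*(-31) = 1085/29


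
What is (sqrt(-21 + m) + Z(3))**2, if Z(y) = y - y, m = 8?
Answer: -13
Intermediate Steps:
Z(y) = 0
(sqrt(-21 + m) + Z(3))**2 = (sqrt(-21 + 8) + 0)**2 = (sqrt(-13) + 0)**2 = (I*sqrt(13) + 0)**2 = (I*sqrt(13))**2 = -13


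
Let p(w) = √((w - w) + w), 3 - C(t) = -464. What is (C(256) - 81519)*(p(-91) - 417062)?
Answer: 33803709224 - 81052*I*√91 ≈ 3.3804e+10 - 7.7319e+5*I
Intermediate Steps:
C(t) = 467 (C(t) = 3 - 1*(-464) = 3 + 464 = 467)
p(w) = √w (p(w) = √(0 + w) = √w)
(C(256) - 81519)*(p(-91) - 417062) = (467 - 81519)*(√(-91) - 417062) = -81052*(I*√91 - 417062) = -81052*(-417062 + I*√91) = 33803709224 - 81052*I*√91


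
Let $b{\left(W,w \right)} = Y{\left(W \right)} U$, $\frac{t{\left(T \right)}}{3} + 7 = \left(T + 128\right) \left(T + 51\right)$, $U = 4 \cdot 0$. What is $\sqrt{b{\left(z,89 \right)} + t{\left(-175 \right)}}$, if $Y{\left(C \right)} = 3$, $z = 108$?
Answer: $\sqrt{17463} \approx 132.15$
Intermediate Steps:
$U = 0$
$t{\left(T \right)} = -21 + 3 \left(51 + T\right) \left(128 + T\right)$ ($t{\left(T \right)} = -21 + 3 \left(T + 128\right) \left(T + 51\right) = -21 + 3 \left(128 + T\right) \left(51 + T\right) = -21 + 3 \left(51 + T\right) \left(128 + T\right)$)
$b{\left(W,w \right)} = 0$ ($b{\left(W,w \right)} = 3 \cdot 0 = 0$)
$\sqrt{b{\left(z,89 \right)} + t{\left(-175 \right)}} = \sqrt{0 + \left(19563 + 3 \left(-175\right)^{2} + 537 \left(-175\right)\right)} = \sqrt{0 + \left(19563 + 3 \cdot 30625 - 93975\right)} = \sqrt{0 + \left(19563 + 91875 - 93975\right)} = \sqrt{0 + 17463} = \sqrt{17463}$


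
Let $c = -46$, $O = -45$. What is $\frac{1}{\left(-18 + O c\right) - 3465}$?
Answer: $- \frac{1}{1413} \approx -0.00070771$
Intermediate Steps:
$\frac{1}{\left(-18 + O c\right) - 3465} = \frac{1}{\left(-18 - -2070\right) - 3465} = \frac{1}{\left(-18 + 2070\right) - 3465} = \frac{1}{2052 - 3465} = \frac{1}{-1413} = - \frac{1}{1413}$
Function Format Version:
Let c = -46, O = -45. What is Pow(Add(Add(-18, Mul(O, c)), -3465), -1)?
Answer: Rational(-1, 1413) ≈ -0.00070771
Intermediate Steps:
Pow(Add(Add(-18, Mul(O, c)), -3465), -1) = Pow(Add(Add(-18, Mul(-45, -46)), -3465), -1) = Pow(Add(Add(-18, 2070), -3465), -1) = Pow(Add(2052, -3465), -1) = Pow(-1413, -1) = Rational(-1, 1413)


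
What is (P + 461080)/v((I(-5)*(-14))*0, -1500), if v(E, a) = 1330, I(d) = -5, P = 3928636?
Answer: 2194858/665 ≈ 3300.5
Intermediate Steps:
(P + 461080)/v((I(-5)*(-14))*0, -1500) = (3928636 + 461080)/1330 = 4389716*(1/1330) = 2194858/665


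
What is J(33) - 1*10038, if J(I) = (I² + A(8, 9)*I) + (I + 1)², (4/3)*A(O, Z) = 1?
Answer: -31073/4 ≈ -7768.3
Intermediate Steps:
A(O, Z) = ¾ (A(O, Z) = (¾)*1 = ¾)
J(I) = I² + (1 + I)² + 3*I/4 (J(I) = (I² + 3*I/4) + (I + 1)² = (I² + 3*I/4) + (1 + I)² = I² + (1 + I)² + 3*I/4)
J(33) - 1*10038 = (1 + 2*33² + (11/4)*33) - 1*10038 = (1 + 2*1089 + 363/4) - 10038 = (1 + 2178 + 363/4) - 10038 = 9079/4 - 10038 = -31073/4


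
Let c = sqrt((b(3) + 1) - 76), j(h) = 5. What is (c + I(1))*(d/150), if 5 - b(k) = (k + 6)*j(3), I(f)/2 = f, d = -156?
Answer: -52/25 - 26*I*sqrt(115)/25 ≈ -2.08 - 11.153*I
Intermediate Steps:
I(f) = 2*f
b(k) = -25 - 5*k (b(k) = 5 - (k + 6)*5 = 5 - (6 + k)*5 = 5 - (30 + 5*k) = 5 + (-30 - 5*k) = -25 - 5*k)
c = I*sqrt(115) (c = sqrt(((-25 - 5*3) + 1) - 76) = sqrt(((-25 - 15) + 1) - 76) = sqrt((-40 + 1) - 76) = sqrt(-39 - 76) = sqrt(-115) = I*sqrt(115) ≈ 10.724*I)
(c + I(1))*(d/150) = (I*sqrt(115) + 2*1)*(-156/150) = (I*sqrt(115) + 2)*(-156*1/150) = (2 + I*sqrt(115))*(-26/25) = -52/25 - 26*I*sqrt(115)/25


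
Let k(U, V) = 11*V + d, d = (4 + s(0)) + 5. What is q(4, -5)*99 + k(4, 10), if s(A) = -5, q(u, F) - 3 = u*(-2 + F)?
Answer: -2361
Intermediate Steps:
q(u, F) = 3 + u*(-2 + F)
d = 4 (d = (4 - 5) + 5 = -1 + 5 = 4)
k(U, V) = 4 + 11*V (k(U, V) = 11*V + 4 = 4 + 11*V)
q(4, -5)*99 + k(4, 10) = (3 - 2*4 - 5*4)*99 + (4 + 11*10) = (3 - 8 - 20)*99 + (4 + 110) = -25*99 + 114 = -2475 + 114 = -2361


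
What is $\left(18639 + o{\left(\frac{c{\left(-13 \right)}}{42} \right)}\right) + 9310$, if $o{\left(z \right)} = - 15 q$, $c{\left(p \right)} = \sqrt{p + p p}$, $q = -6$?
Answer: $28039$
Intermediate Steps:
$c{\left(p \right)} = \sqrt{p + p^{2}}$
$o{\left(z \right)} = 90$ ($o{\left(z \right)} = \left(-15\right) \left(-6\right) = 90$)
$\left(18639 + o{\left(\frac{c{\left(-13 \right)}}{42} \right)}\right) + 9310 = \left(18639 + 90\right) + 9310 = 18729 + 9310 = 28039$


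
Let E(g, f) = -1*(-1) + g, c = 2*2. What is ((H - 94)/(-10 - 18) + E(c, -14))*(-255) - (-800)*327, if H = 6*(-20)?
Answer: 3617265/14 ≈ 2.5838e+5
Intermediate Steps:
c = 4
H = -120
E(g, f) = 1 + g
((H - 94)/(-10 - 18) + E(c, -14))*(-255) - (-800)*327 = ((-120 - 94)/(-10 - 18) + (1 + 4))*(-255) - (-800)*327 = (-214/(-28) + 5)*(-255) - 1*(-261600) = (-214*(-1/28) + 5)*(-255) + 261600 = (107/14 + 5)*(-255) + 261600 = (177/14)*(-255) + 261600 = -45135/14 + 261600 = 3617265/14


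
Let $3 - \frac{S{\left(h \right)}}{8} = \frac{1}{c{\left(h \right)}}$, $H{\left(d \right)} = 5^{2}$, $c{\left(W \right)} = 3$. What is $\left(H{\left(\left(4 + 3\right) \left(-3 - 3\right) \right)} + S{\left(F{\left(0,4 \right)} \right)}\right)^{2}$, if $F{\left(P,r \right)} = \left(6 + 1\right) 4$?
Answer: $\frac{19321}{9} \approx 2146.8$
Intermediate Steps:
$F{\left(P,r \right)} = 28$ ($F{\left(P,r \right)} = 7 \cdot 4 = 28$)
$H{\left(d \right)} = 25$
$S{\left(h \right)} = \frac{64}{3}$ ($S{\left(h \right)} = 24 - \frac{8}{3} = \frac{64}{3}$)
$\left(H{\left(\left(4 + 3\right) \left(-3 - 3\right) \right)} + S{\left(F{\left(0,4 \right)} \right)}\right)^{2} = \left(25 + \frac{64}{3}\right)^{2} = \left(\frac{139}{3}\right)^{2} = \frac{19321}{9}$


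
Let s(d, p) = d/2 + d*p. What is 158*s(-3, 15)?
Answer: -7347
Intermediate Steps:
s(d, p) = d/2 + d*p
158*s(-3, 15) = 158*(-3*(1/2 + 15)) = 158*(-3*31/2) = 158*(-93/2) = -7347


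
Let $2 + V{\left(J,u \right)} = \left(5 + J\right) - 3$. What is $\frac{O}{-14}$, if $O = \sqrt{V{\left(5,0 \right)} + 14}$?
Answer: $- \frac{\sqrt{19}}{14} \approx -0.31135$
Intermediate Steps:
$V{\left(J,u \right)} = J$ ($V{\left(J,u \right)} = -2 + \left(\left(5 + J\right) - 3\right) = -2 + \left(2 + J\right) = J$)
$O = \sqrt{19}$ ($O = \sqrt{5 + 14} = \sqrt{19} \approx 4.3589$)
$\frac{O}{-14} = \frac{\sqrt{19}}{-14} = \sqrt{19} \left(- \frac{1}{14}\right) = - \frac{\sqrt{19}}{14}$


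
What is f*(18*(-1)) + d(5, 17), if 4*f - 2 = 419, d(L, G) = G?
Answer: -3755/2 ≈ -1877.5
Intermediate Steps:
f = 421/4 (f = 1/2 + (1/4)*419 = 1/2 + 419/4 = 421/4 ≈ 105.25)
f*(18*(-1)) + d(5, 17) = 421*(18*(-1))/4 + 17 = (421/4)*(-18) + 17 = -3789/2 + 17 = -3755/2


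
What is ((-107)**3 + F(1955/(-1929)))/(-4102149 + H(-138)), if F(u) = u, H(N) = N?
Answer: 2363109902/7913311623 ≈ 0.29862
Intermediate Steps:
((-107)**3 + F(1955/(-1929)))/(-4102149 + H(-138)) = ((-107)**3 + 1955/(-1929))/(-4102149 - 138) = (-1225043 + 1955*(-1/1929))/(-4102287) = (-1225043 - 1955/1929)*(-1/4102287) = -2363109902/1929*(-1/4102287) = 2363109902/7913311623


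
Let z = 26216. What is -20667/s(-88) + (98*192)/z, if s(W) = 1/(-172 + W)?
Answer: 17608699692/3277 ≈ 5.3734e+6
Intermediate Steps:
-20667/s(-88) + (98*192)/z = -20667/(1/(-172 - 88)) + (98*192)/26216 = -20667/(1/(-260)) + 18816*(1/26216) = -20667/(-1/260) + 2352/3277 = -20667*(-260) + 2352/3277 = 5373420 + 2352/3277 = 17608699692/3277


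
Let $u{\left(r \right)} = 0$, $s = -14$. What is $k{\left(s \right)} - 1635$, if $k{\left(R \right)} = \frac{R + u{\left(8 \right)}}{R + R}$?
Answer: $- \frac{3269}{2} \approx -1634.5$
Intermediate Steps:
$k{\left(R \right)} = \frac{1}{2}$ ($k{\left(R \right)} = \frac{R + 0}{R + R} = \frac{R}{2 R} = R \frac{1}{2 R} = \frac{1}{2}$)
$k{\left(s \right)} - 1635 = \frac{1}{2} - 1635 = - \frac{3269}{2}$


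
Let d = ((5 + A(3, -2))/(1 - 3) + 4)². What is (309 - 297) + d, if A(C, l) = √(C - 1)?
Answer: 59/4 - 3*√2/2 ≈ 12.629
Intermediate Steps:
A(C, l) = √(-1 + C)
d = (3/2 - √2/2)² (d = ((5 + √(-1 + 3))/(1 - 3) + 4)² = ((5 + √2)/(-2) + 4)² = ((5 + √2)*(-½) + 4)² = ((-5/2 - √2/2) + 4)² = (3/2 - √2/2)² ≈ 0.62868)
(309 - 297) + d = (309 - 297) + (3 - √2)²/4 = 12 + (3 - √2)²/4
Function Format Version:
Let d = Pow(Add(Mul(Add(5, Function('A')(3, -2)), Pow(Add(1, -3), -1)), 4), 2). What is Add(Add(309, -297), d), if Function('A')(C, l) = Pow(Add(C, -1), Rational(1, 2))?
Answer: Add(Rational(59, 4), Mul(Rational(-3, 2), Pow(2, Rational(1, 2)))) ≈ 12.629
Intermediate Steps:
Function('A')(C, l) = Pow(Add(-1, C), Rational(1, 2))
d = Pow(Add(Rational(3, 2), Mul(Rational(-1, 2), Pow(2, Rational(1, 2)))), 2) (d = Pow(Add(Mul(Add(5, Pow(Add(-1, 3), Rational(1, 2))), Pow(Add(1, -3), -1)), 4), 2) = Pow(Add(Mul(Add(5, Pow(2, Rational(1, 2))), Pow(-2, -1)), 4), 2) = Pow(Add(Mul(Add(5, Pow(2, Rational(1, 2))), Rational(-1, 2)), 4), 2) = Pow(Add(Add(Rational(-5, 2), Mul(Rational(-1, 2), Pow(2, Rational(1, 2)))), 4), 2) = Pow(Add(Rational(3, 2), Mul(Rational(-1, 2), Pow(2, Rational(1, 2)))), 2) ≈ 0.62868)
Add(Add(309, -297), d) = Add(Add(309, -297), Mul(Rational(1, 4), Pow(Add(3, Mul(-1, Pow(2, Rational(1, 2)))), 2))) = Add(12, Mul(Rational(1, 4), Pow(Add(3, Mul(-1, Pow(2, Rational(1, 2)))), 2)))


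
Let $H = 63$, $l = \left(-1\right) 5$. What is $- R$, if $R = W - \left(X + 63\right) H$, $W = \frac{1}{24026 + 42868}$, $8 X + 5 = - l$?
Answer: $\frac{265502285}{66894} \approx 3969.0$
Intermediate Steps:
$l = -5$
$X = 0$ ($X = - \frac{5}{8} + \frac{\left(-1\right) \left(-5\right)}{8} = - \frac{5}{8} + \frac{1}{8} \cdot 5 = - \frac{5}{8} + \frac{5}{8} = 0$)
$W = \frac{1}{66894} \approx 1.4949 \cdot 10^{-5}$
$R = - \frac{265502285}{66894}$ ($R = \frac{1}{66894} - \left(0 + 63\right) 63 = \frac{1}{66894} - 63 \cdot 63 = \frac{1}{66894} - 3969 = - \frac{265502285}{66894} \approx -3969.0$)
$- R = \left(-1\right) \left(- \frac{265502285}{66894}\right) = \frac{265502285}{66894}$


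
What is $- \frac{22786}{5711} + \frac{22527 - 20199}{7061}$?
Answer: $- \frac{147596738}{40325371} \approx -3.6601$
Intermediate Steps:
$- \frac{22786}{5711} + \frac{22527 - 20199}{7061} = \left(-22786\right) \frac{1}{5711} + 2328 \cdot \frac{1}{7061} = - \frac{22786}{5711} + \frac{2328}{7061} = - \frac{147596738}{40325371}$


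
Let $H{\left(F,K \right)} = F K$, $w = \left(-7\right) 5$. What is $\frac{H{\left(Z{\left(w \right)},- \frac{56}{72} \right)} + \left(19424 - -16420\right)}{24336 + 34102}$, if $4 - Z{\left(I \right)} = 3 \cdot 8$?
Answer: $\frac{161368}{262971} \approx 0.61363$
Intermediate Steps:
$w = -35$
$Z{\left(I \right)} = -20$ ($Z{\left(I \right)} = 4 - 3 \cdot 8 = 4 - 24 = -20$)
$\frac{H{\left(Z{\left(w \right)},- \frac{56}{72} \right)} + \left(19424 - -16420\right)}{24336 + 34102} = \frac{- 20 \left(- \frac{56}{72}\right) + \left(19424 - -16420\right)}{24336 + 34102} = \frac{- 20 \left(\left(-56\right) \frac{1}{72}\right) + \left(19424 + 16420\right)}{58438} = \left(\left(-20\right) \left(- \frac{7}{9}\right) + 35844\right) \frac{1}{58438} = \left(\frac{140}{9} + 35844\right) \frac{1}{58438} = \frac{322736}{9} \cdot \frac{1}{58438} = \frac{161368}{262971}$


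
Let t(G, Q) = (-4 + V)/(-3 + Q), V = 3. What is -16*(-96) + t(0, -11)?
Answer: 21505/14 ≈ 1536.1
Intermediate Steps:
t(G, Q) = -1/(-3 + Q) (t(G, Q) = (-4 + 3)/(-3 + Q) = -1/(-3 + Q))
-16*(-96) + t(0, -11) = -16*(-96) - 1/(-3 - 11) = 1536 - 1/(-14) = 1536 - 1*(-1/14) = 1536 + 1/14 = 21505/14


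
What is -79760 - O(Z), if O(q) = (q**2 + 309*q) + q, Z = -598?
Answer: -251984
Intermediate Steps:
O(q) = q**2 + 310*q
-79760 - O(Z) = -79760 - (-598)*(310 - 598) = -79760 - (-598)*(-288) = -79760 - 1*172224 = -79760 - 172224 = -251984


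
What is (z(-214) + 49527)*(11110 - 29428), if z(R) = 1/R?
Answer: -97074198543/107 ≈ -9.0724e+8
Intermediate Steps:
(z(-214) + 49527)*(11110 - 29428) = (1/(-214) + 49527)*(11110 - 29428) = (-1/214 + 49527)*(-18318) = (10598777/214)*(-18318) = -97074198543/107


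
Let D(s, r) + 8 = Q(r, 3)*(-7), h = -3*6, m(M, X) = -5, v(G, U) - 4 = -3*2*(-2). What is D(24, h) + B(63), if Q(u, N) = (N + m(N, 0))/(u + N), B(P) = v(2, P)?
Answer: 106/15 ≈ 7.0667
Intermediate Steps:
v(G, U) = 16 (v(G, U) = 4 - 3*2*(-2) = 4 - 6*(-2) = 4 + 12 = 16)
B(P) = 16
h = -18
Q(u, N) = (-5 + N)/(N + u) (Q(u, N) = (N - 5)/(u + N) = (-5 + N)/(N + u))
D(s, r) = -8 + 14/(3 + r) (D(s, r) = -8 + ((-5 + 3)/(3 + r))*(-7) = -8 + (-2/(3 + r))*(-7) = -8 - 2/(3 + r)*(-7) = -8 + 14/(3 + r))
D(24, h) + B(63) = 2*(-5 - 4*(-18))/(3 - 18) + 16 = 2*(-5 + 72)/(-15) + 16 = 2*(-1/15)*67 + 16 = -134/15 + 16 = 106/15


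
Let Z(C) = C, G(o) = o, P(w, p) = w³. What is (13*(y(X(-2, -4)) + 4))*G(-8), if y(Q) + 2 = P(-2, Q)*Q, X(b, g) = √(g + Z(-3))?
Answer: -208 + 832*I*√7 ≈ -208.0 + 2201.3*I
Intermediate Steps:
X(b, g) = √(-3 + g) (X(b, g) = √(g - 3) = √(-3 + g))
y(Q) = -2 - 8*Q (y(Q) = -2 + (-2)³*Q = -2 - 8*Q)
(13*(y(X(-2, -4)) + 4))*G(-8) = (13*((-2 - 8*√(-3 - 4)) + 4))*(-8) = (13*((-2 - 8*I*√7) + 4))*(-8) = (13*(2 - 8*I*√7))*(-8) = (26 - 104*I*√7)*(-8) = -208 + 832*I*√7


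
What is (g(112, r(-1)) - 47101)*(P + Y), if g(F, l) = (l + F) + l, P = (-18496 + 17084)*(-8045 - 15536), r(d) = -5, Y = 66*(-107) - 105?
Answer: -1564559345795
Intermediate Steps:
Y = -7167 (Y = -7062 - 105 = -7167)
P = 33296372 (P = -1412*(-23581) = 33296372)
g(F, l) = F + 2*l (g(F, l) = (F + l) + l = F + 2*l)
(g(112, r(-1)) - 47101)*(P + Y) = ((112 + 2*(-5)) - 47101)*(33296372 - 7167) = ((112 - 10) - 47101)*33289205 = (102 - 47101)*33289205 = -46999*33289205 = -1564559345795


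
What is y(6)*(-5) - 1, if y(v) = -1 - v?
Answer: 34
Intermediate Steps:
y(6)*(-5) - 1 = (-1 - 1*6)*(-5) - 1 = (-1 - 6)*(-5) - 1 = -7*(-5) - 1 = 35 - 1 = 34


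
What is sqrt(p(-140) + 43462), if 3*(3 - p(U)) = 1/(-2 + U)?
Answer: sqrt(7887854766)/426 ≈ 208.48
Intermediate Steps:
p(U) = 3 - 1/(3*(-2 + U))
sqrt(p(-140) + 43462) = sqrt((-19 + 9*(-140))/(3*(-2 - 140)) + 43462) = sqrt((1/3)*(-19 - 1260)/(-142) + 43462) = sqrt((1/3)*(-1/142)*(-1279) + 43462) = sqrt(1279/426 + 43462) = sqrt(18516091/426) = sqrt(7887854766)/426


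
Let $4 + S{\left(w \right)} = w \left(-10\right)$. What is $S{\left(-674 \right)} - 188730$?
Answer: $-181994$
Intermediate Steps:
$S{\left(w \right)} = -4 - 10 w$ ($S{\left(w \right)} = -4 + w \left(-10\right) = -4 - 10 w$)
$S{\left(-674 \right)} - 188730 = \left(-4 - -6740\right) - 188730 = \left(-4 + 6740\right) - 188730 = 6736 - 188730 = -181994$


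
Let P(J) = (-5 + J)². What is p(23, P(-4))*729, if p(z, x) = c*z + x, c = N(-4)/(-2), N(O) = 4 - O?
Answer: -8019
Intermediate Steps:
c = -4 (c = (4 - 1*(-4))/(-2) = (4 + 4)*(-½) = 8*(-½) = -4)
p(z, x) = x - 4*z (p(z, x) = -4*z + x = x - 4*z)
p(23, P(-4))*729 = ((-5 - 4)² - 4*23)*729 = ((-9)² - 92)*729 = (81 - 92)*729 = -11*729 = -8019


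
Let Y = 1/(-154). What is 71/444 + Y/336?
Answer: 306115/1914528 ≈ 0.15989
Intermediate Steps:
Y = -1/154 ≈ -0.0064935
71/444 + Y/336 = 71/444 - 1/154/336 = 71*(1/444) - 1/154*1/336 = 71/444 - 1/51744 = 306115/1914528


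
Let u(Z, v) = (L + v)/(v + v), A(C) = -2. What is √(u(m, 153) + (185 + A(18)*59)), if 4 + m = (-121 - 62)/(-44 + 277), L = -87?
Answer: 2*√43707/51 ≈ 8.1985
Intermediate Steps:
m = -1115/233 (m = -4 + (-121 - 62)/(-44 + 277) = -4 - 183/233 = -1115/233 ≈ -4.7854)
u(Z, v) = (-87 + v)/(2*v) (u(Z, v) = (-87 + v)/(v + v) = (-87 + v)/((2*v)) = (-87 + v)*(1/(2*v)) = (-87 + v)/(2*v))
√(u(m, 153) + (185 + A(18)*59)) = √((½)*(-87 + 153)/153 + (185 - 2*59)) = √((½)*(1/153)*66 + (185 - 118)) = √(11/51 + 67) = √(3428/51) = 2*√43707/51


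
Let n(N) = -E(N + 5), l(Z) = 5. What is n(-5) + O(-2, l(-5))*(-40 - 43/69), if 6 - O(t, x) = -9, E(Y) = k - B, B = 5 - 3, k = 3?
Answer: -14038/23 ≈ -610.35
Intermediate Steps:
B = 2
E(Y) = 1 (E(Y) = 3 - 1*2 = 3 - 2 = 1)
n(N) = -1 (n(N) = -1*1 = -1)
O(t, x) = 15 (O(t, x) = 6 - 1*(-9) = 6 + 9 = 15)
n(-5) + O(-2, l(-5))*(-40 - 43/69) = -1 + 15*(-40 - 43/69) = -1 + 15*(-2803/69) = -1 - 14015/23 = -14038/23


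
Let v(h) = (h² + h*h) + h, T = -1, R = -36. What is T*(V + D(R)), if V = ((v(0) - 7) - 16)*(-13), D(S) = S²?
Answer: -1595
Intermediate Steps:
v(h) = h + 2*h² (v(h) = (h² + h²) + h = 2*h² + h = h + 2*h²)
V = 299 (V = ((0*(1 + 2*0) - 7) - 16)*(-13) = ((0*(1 + 0) - 7) - 16)*(-13) = ((0*1 - 7) - 16)*(-13) = ((0 - 7) - 16)*(-13) = (-7 - 16)*(-13) = -23*(-13) = 299)
T*(V + D(R)) = -(299 + (-36)²) = -(299 + 1296) = -1*1595 = -1595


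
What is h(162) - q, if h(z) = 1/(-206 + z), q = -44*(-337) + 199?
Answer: -661189/44 ≈ -15027.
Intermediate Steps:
q = 15027 (q = 14828 + 199 = 15027)
h(162) - q = 1/(-206 + 162) - 1*15027 = 1/(-44) - 15027 = -1/44 - 15027 = -661189/44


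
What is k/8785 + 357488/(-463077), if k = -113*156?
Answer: -11303653436/4068131445 ≈ -2.7786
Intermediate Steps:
k = -17628
k/8785 + 357488/(-463077) = -17628/8785 + 357488/(-463077) = -17628*1/8785 + 357488*(-1/463077) = -17628/8785 - 357488/463077 = -11303653436/4068131445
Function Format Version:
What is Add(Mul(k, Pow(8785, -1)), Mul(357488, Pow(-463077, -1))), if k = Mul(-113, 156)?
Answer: Rational(-11303653436, 4068131445) ≈ -2.7786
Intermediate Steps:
k = -17628
Add(Mul(k, Pow(8785, -1)), Mul(357488, Pow(-463077, -1))) = Add(Mul(-17628, Pow(8785, -1)), Mul(357488, Pow(-463077, -1))) = Add(Mul(-17628, Rational(1, 8785)), Mul(357488, Rational(-1, 463077))) = Add(Rational(-17628, 8785), Rational(-357488, 463077)) = Rational(-11303653436, 4068131445)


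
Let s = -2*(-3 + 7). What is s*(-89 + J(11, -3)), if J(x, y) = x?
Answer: 624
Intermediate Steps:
s = -8 (s = -2*4 = -8)
s*(-89 + J(11, -3)) = -8*(-89 + 11) = -8*(-78) = 624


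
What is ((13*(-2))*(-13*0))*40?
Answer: 0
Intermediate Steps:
((13*(-2))*(-13*0))*40 = -26*0*40 = 0*40 = 0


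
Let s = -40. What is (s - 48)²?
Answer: 7744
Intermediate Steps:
(s - 48)² = (-40 - 48)² = (-88)² = 7744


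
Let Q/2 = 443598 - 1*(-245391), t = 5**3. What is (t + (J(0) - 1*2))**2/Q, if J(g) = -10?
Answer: 12769/1377978 ≈ 0.0092665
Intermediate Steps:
t = 125
Q = 1377978 (Q = 2*(443598 - 1*(-245391)) = 2*(443598 + 245391) = 2*688989 = 1377978)
(t + (J(0) - 1*2))**2/Q = (125 + (-10 - 1*2))**2/1377978 = (125 + (-10 - 2))**2*(1/1377978) = (125 - 12)**2*(1/1377978) = 113**2*(1/1377978) = 12769*(1/1377978) = 12769/1377978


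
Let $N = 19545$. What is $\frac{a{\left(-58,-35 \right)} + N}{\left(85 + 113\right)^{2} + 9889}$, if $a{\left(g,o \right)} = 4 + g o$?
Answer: $\frac{21579}{49093} \approx 0.43955$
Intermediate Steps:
$\frac{a{\left(-58,-35 \right)} + N}{\left(85 + 113\right)^{2} + 9889} = \frac{\left(4 - -2030\right) + 19545}{\left(85 + 113\right)^{2} + 9889} = \frac{\left(4 + 2030\right) + 19545}{198^{2} + 9889} = \frac{2034 + 19545}{39204 + 9889} = \frac{21579}{49093}$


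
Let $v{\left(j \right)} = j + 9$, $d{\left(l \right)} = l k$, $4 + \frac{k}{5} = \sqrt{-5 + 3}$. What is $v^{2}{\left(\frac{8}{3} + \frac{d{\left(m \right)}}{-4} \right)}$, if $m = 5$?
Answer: $\frac{91175}{72} - \frac{1375 i \sqrt{2}}{3} \approx 1266.3 - 648.18 i$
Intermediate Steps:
$k = -20 + 5 i \sqrt{2}$ ($k = -20 + 5 \sqrt{-5 + 3} = -20 + 5 \sqrt{-2} = -20 + 5 i \sqrt{2} \approx -20.0 + 7.0711 i$)
$d{\left(l \right)} = l \left(-20 + 5 i \sqrt{2}\right)$
$v{\left(j \right)} = 9 + j$
$v^{2}{\left(\frac{8}{3} + \frac{d{\left(m \right)}}{-4} \right)} = \left(9 + \left(\frac{8}{3} + \frac{5 \cdot 5 \left(-4 + i \sqrt{2}\right)}{-4}\right)\right)^{2} = \left(9 + \left(8 \cdot \frac{1}{3} + \left(-100 + 25 i \sqrt{2}\right) \left(- \frac{1}{4}\right)\right)\right)^{2} = \left(9 + \left(\frac{8}{3} + \left(25 - \frac{25 i \sqrt{2}}{4}\right)\right)\right)^{2} = \left(9 + \left(\frac{83}{3} - \frac{25 i \sqrt{2}}{4}\right)\right)^{2} = \left(\frac{110}{3} - \frac{25 i \sqrt{2}}{4}\right)^{2}$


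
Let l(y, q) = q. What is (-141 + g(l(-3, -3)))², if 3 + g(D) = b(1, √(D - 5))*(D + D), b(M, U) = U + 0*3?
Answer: 20448 + 3456*I*√2 ≈ 20448.0 + 4887.5*I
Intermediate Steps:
b(M, U) = U (b(M, U) = U + 0 = U)
g(D) = -3 + 2*D*√(-5 + D) (g(D) = -3 + √(D - 5)*(D + D) = -3 + √(-5 + D)*(2*D) = -3 + 2*D*√(-5 + D))
(-141 + g(l(-3, -3)))² = (-141 + (-3 + 2*(-3)*√(-5 - 3)))² = (-141 + (-3 + 2*(-3)*√(-8)))² = (-141 + (-3 + 2*(-3)*(2*I*√2)))² = (-141 + (-3 - 12*I*√2))² = (-144 - 12*I*√2)²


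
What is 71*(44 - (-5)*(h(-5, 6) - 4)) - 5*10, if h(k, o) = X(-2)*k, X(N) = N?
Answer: 5204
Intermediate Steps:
h(k, o) = -2*k
71*(44 - (-5)*(h(-5, 6) - 4)) - 5*10 = 71*(44 - (-5)*(-2*(-5) - 4)) - 5*10 = 71*(44 - (-5)*(10 - 4)) - 50 = 71*(44 - (-5)*6) - 50 = 71*(44 - 1*(-30)) - 50 = 71*(44 + 30) - 50 = 71*74 - 50 = 5254 - 50 = 5204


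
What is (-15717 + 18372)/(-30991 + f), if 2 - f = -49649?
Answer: 177/1244 ≈ 0.14228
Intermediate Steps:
f = 49651 (f = 2 - 1*(-49649) = 2 + 49649 = 49651)
(-15717 + 18372)/(-30991 + f) = (-15717 + 18372)/(-30991 + 49651) = 2655/18660 = 2655*(1/18660) = 177/1244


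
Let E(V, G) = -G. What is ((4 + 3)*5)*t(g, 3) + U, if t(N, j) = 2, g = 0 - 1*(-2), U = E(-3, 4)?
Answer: 66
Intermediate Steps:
U = -4 (U = -1*4 = -4)
g = 2 (g = 0 + 2 = 2)
((4 + 3)*5)*t(g, 3) + U = ((4 + 3)*5)*2 - 4 = (7*5)*2 - 4 = 35*2 - 4 = 70 - 4 = 66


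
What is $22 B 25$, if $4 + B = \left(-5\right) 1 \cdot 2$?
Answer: $-7700$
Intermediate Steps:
$B = -14$ ($B = -4 + \left(-5\right) 1 \cdot 2 = -4 - 10 = -14$)
$22 B 25 = 22 \left(-14\right) 25 = \left(-308\right) 25 = -7700$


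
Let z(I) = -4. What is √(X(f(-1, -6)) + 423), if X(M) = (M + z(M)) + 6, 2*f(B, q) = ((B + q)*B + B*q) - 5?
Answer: √429 ≈ 20.712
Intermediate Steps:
f(B, q) = -5/2 + B*q/2 + B*(B + q)/2 (f(B, q) = (((B + q)*B + B*q) - 5)/2 = ((B*(B + q) + B*q) - 5)/2 = ((B*q + B*(B + q)) - 5)/2 = (-5 + B*q + B*(B + q))/2 = -5/2 + B*q/2 + B*(B + q)/2)
X(M) = 2 + M (X(M) = (M - 4) + 6 = (-4 + M) + 6 = 2 + M)
√(X(f(-1, -6)) + 423) = √((2 + (-5/2 + (½)*(-1)² - 1*(-6))) + 423) = √((2 + (-5/2 + (½)*1 + 6)) + 423) = √((2 + (-5/2 + ½ + 6)) + 423) = √((2 + 4) + 423) = √(6 + 423) = √429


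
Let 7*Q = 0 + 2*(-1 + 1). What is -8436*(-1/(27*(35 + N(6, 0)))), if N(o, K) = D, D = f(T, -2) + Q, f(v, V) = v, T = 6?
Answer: 2812/369 ≈ 7.6206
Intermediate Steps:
Q = 0 (Q = (0 + 2*(-1 + 1))/7 = (0 + 2*0)/7 = (0 + 0)/7 = (⅐)*0 = 0)
D = 6 (D = 6 + 0 = 6)
N(o, K) = 6
-8436*(-1/(27*(35 + N(6, 0)))) = -8436*(-1/(27*(35 + 6))) = -8436/(41*(-27)) = -8436/(-1107) = -8436*(-1/1107) = 2812/369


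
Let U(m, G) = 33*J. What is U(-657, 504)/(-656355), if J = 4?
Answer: -44/218785 ≈ -0.00020111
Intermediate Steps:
U(m, G) = 132 (U(m, G) = 33*4 = 132)
U(-657, 504)/(-656355) = 132/(-656355) = 132*(-1/656355) = -44/218785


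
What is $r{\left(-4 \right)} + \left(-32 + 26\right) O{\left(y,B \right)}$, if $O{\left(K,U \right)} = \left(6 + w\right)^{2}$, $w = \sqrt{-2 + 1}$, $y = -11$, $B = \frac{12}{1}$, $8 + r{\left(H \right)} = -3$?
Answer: $-221 - 72 i \approx -221.0 - 72.0 i$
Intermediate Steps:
$r{\left(H \right)} = -11$ ($r{\left(H \right)} = -8 - 3 = -11$)
$B = 12$ ($B = 12 \cdot 1 = 12$)
$w = i$ ($w = \sqrt{-1} = i \approx 1.0 i$)
$O{\left(K,U \right)} = \left(6 + i\right)^{2}$
$r{\left(-4 \right)} + \left(-32 + 26\right) O{\left(y,B \right)} = -11 + \left(-32 + 26\right) \left(6 + i\right)^{2} = -11 - 6 \left(6 + i\right)^{2}$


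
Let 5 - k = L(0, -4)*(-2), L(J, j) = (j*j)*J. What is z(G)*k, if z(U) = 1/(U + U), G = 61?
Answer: 5/122 ≈ 0.040984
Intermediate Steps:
z(U) = 1/(2*U)
L(J, j) = J*j**2 (L(J, j) = j**2*J = J*j**2)
k = 5 (k = 5 - 0*(-4)**2*(-2) = 5 - 0*16*(-2) = 5 - 0*(-2) = 5 - 1*0 = 5 + 0 = 5)
z(G)*k = ((1/2)/61)*5 = ((1/2)*(1/61))*5 = (1/122)*5 = 5/122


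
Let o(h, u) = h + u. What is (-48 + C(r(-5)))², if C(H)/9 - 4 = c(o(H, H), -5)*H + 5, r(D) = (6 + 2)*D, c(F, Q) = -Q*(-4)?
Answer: 52316289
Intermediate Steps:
c(F, Q) = 4*Q
r(D) = 8*D
C(H) = 81 - 180*H (C(H) = 36 + 9*((4*(-5))*H + 5) = 36 + 9*(-20*H + 5) = 36 + 9*(5 - 20*H) = 36 + (45 - 180*H) = 81 - 180*H)
(-48 + C(r(-5)))² = (-48 + (81 - 1440*(-5)))² = (-48 + (81 - 180*(-40)))² = (-48 + (81 + 7200))² = (-48 + 7281)² = 7233² = 52316289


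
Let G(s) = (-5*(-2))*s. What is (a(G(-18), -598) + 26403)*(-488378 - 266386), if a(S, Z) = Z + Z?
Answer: -19025336148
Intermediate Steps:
G(s) = 10*s
a(S, Z) = 2*Z
(a(G(-18), -598) + 26403)*(-488378 - 266386) = (2*(-598) + 26403)*(-488378 - 266386) = (-1196 + 26403)*(-754764) = 25207*(-754764) = -19025336148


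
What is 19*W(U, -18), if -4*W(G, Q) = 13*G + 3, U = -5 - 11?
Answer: 3895/4 ≈ 973.75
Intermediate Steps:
U = -16
W(G, Q) = -¾ - 13*G/4 (W(G, Q) = -(13*G + 3)/4 = -(3 + 13*G)/4 = -¾ - 13*G/4)
19*W(U, -18) = 19*(-¾ - 13/4*(-16)) = 19*(-¾ + 52) = 19*(205/4) = 3895/4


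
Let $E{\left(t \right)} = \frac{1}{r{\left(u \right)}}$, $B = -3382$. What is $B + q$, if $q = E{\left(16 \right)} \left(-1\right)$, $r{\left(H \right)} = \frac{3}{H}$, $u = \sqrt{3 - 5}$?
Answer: $-3382 - \frac{i \sqrt{2}}{3} \approx -3382.0 - 0.4714 i$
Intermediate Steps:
$u = i \sqrt{2}$ ($u = \sqrt{-2} = i \sqrt{2} \approx 1.4142 i$)
$E{\left(t \right)} = \frac{i \sqrt{2}}{3}$ ($E{\left(t \right)} = \frac{1}{3 \frac{1}{i \sqrt{2}}} = \frac{1}{3 \left(- \frac{i \sqrt{2}}{2}\right)} = \frac{1}{\left(- \frac{3}{2}\right) i \sqrt{2}} = \frac{i \sqrt{2}}{3}$)
$q = - \frac{i \sqrt{2}}{3}$ ($q = \frac{i \sqrt{2}}{3} \left(-1\right) = - \frac{i \sqrt{2}}{3} \approx - 0.4714 i$)
$B + q = -3382 - \frac{i \sqrt{2}}{3}$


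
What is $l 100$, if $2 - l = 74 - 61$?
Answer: $-1100$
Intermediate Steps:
$l = -11$ ($l = 2 - \left(74 - 61\right) = 2 - 13 = -11$)
$l 100 = \left(-11\right) 100 = -1100$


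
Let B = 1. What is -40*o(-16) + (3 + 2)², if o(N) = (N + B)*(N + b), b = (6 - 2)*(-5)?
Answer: -21575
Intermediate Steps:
b = -20 (b = 4*(-5) = -20)
o(N) = (1 + N)*(-20 + N) (o(N) = (N + 1)*(N - 20) = (1 + N)*(-20 + N))
-40*o(-16) + (3 + 2)² = -40*(-20 + (-16)² - 19*(-16)) + (3 + 2)² = -40*(-20 + 256 + 304) + 5² = -40*540 + 25 = -21600 + 25 = -21575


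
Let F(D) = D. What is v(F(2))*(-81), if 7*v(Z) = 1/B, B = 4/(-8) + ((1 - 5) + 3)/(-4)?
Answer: 324/7 ≈ 46.286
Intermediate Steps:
B = -¼ (B = 4*(-⅛) + (-4 + 3)*(-¼) = -½ - 1*(-¼) = -½ + ¼ = -¼ ≈ -0.25000)
v(Z) = -4/7 (v(Z) = 1/(7*(-¼)) = (⅐)*(-4) = -4/7)
v(F(2))*(-81) = -4/7*(-81) = 324/7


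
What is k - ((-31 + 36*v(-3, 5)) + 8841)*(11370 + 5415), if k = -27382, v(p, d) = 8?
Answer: -152737312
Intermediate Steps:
k - ((-31 + 36*v(-3, 5)) + 8841)*(11370 + 5415) = -27382 - ((-31 + 36*8) + 8841)*(11370 + 5415) = -27382 - ((-31 + 288) + 8841)*16785 = -27382 - (257 + 8841)*16785 = -27382 - 9098*16785 = -27382 - 1*152709930 = -27382 - 152709930 = -152737312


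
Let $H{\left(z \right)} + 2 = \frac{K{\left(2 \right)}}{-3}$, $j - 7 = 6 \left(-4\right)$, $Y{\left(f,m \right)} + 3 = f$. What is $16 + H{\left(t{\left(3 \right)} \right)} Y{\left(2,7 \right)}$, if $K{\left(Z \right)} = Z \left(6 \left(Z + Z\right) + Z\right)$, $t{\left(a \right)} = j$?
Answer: $\frac{106}{3} \approx 35.333$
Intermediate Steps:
$Y{\left(f,m \right)} = -3 + f$
$j = -17$ ($j = 7 + 6 \left(-4\right) = 7 - 24 = -17$)
$t{\left(a \right)} = -17$
$K{\left(Z \right)} = 13 Z^{2}$ ($K{\left(Z \right)} = Z \left(6 \cdot 2 Z + Z\right) = Z \left(12 Z + Z\right) = Z 13 Z = 13 Z^{2}$)
$H{\left(z \right)} = - \frac{58}{3}$ ($H{\left(z \right)} = -2 + \frac{13 \cdot 2^{2}}{-3} = -2 + 13 \cdot 4 \left(- \frac{1}{3}\right) = -2 + 52 \left(- \frac{1}{3}\right) = -2 - \frac{52}{3} = - \frac{58}{3}$)
$16 + H{\left(t{\left(3 \right)} \right)} Y{\left(2,7 \right)} = 16 - \frac{58 \left(-3 + 2\right)}{3} = 16 - - \frac{58}{3} = 16 + \frac{58}{3} = \frac{106}{3}$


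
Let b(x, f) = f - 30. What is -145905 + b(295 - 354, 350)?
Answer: -145585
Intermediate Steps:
b(x, f) = -30 + f
-145905 + b(295 - 354, 350) = -145905 + (-30 + 350) = -145905 + 320 = -145585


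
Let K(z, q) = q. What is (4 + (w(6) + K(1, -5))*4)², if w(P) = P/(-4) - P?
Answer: 2116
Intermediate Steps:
w(P) = -5*P/4 (w(P) = P*(-¼) - P = -P/4 - P = -5*P/4)
(4 + (w(6) + K(1, -5))*4)² = (4 + (-5/4*6 - 5)*4)² = (4 + (-15/2 - 5)*4)² = (4 - 25/2*4)² = (4 - 50)² = (-46)² = 2116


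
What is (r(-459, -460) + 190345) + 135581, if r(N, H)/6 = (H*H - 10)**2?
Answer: 268622294526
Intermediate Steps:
r(N, H) = 6*(-10 + H**2)**2 (r(N, H) = 6*(H*H - 10)**2 = 6*(H**2 - 10)**2 = 6*(-10 + H**2)**2)
(r(-459, -460) + 190345) + 135581 = (6*(-10 + (-460)**2)**2 + 190345) + 135581 = (6*(-10 + 211600)**2 + 190345) + 135581 = (6*211590**2 + 190345) + 135581 = (6*44770328100 + 190345) + 135581 = (268621968600 + 190345) + 135581 = 268622158945 + 135581 = 268622294526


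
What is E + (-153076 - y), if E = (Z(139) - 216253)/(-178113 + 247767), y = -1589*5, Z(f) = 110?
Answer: -10109170817/69654 ≈ -1.4513e+5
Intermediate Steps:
y = -7945
E = -216143/69654 (E = (110 - 216253)/(-178113 + 247767) = -216143/69654 ≈ -3.1031)
E + (-153076 - y) = -216143/69654 + (-153076 - 1*(-7945)) = -216143/69654 + (-153076 + 7945) = -216143/69654 - 145131 = -10109170817/69654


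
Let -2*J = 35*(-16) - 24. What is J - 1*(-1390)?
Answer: 1682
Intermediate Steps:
J = 292 (J = -(35*(-16) - 24)/2 = -(-560 - 24)/2 = -1/2*(-584) = 292)
J - 1*(-1390) = 292 - 1*(-1390) = 292 + 1390 = 1682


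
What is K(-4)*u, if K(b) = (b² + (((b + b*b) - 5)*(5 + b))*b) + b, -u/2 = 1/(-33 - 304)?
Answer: -32/337 ≈ -0.094955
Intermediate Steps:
u = 2/337 (u = -2/(-33 - 304) = -2/(-337) = -2*(-1/337) = 2/337 ≈ 0.0059347)
K(b) = b + b² + b*(5 + b)*(-5 + b + b²) (K(b) = (b² + (((b + b²) - 5)*(5 + b))*b) + b = (b² + ((-5 + b + b²)*(5 + b))*b) + b = (b² + ((5 + b)*(-5 + b + b²))*b) + b = (b² + b*(5 + b)*(-5 + b + b²)) + b = b + b² + b*(5 + b)*(-5 + b + b²))
K(-4)*u = -4*(-24 - 4 + (-4)³ + 6*(-4)²)*(2/337) = -4*(-24 - 4 - 64 + 6*16)*(2/337) = -4*(-24 - 4 - 64 + 96)*(2/337) = -4*4*(2/337) = -16*2/337 = -32/337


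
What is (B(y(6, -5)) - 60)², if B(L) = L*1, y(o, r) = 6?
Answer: 2916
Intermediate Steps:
B(L) = L
(B(y(6, -5)) - 60)² = (6 - 60)² = (-54)² = 2916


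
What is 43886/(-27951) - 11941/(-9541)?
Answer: -12136205/38097213 ≈ -0.31856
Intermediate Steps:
43886/(-27951) - 11941/(-9541) = 43886*(-1/27951) - 11941*(-1/9541) = -43886/27951 + 11941/9541 = -12136205/38097213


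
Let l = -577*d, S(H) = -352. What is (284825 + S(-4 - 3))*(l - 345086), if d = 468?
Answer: -174985600706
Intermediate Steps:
l = -270036 (l = -577*468 = -270036)
(284825 + S(-4 - 3))*(l - 345086) = (284825 - 352)*(-270036 - 345086) = 284473*(-615122) = -174985600706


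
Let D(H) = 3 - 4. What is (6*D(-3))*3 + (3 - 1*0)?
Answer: -15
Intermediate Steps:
D(H) = -1
(6*D(-3))*3 + (3 - 1*0) = (6*(-1))*3 + (3 - 1*0) = -6*3 + (3 + 0) = -18 + 3 = -15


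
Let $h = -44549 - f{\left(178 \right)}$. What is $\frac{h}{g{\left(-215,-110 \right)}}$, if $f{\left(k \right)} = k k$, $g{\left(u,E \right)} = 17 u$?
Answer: $\frac{76233}{3655} \approx 20.857$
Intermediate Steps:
$f{\left(k \right)} = k^{2}$
$h = -76233$ ($h = -44549 - 178^{2} = -44549 - 31684 = -76233$)
$\frac{h}{g{\left(-215,-110 \right)}} = - \frac{76233}{17 \left(-215\right)} = - \frac{76233}{-3655} = \left(-76233\right) \left(- \frac{1}{3655}\right) = \frac{76233}{3655}$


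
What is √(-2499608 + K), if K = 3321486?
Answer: √821878 ≈ 906.58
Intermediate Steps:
√(-2499608 + K) = √(-2499608 + 3321486) = √821878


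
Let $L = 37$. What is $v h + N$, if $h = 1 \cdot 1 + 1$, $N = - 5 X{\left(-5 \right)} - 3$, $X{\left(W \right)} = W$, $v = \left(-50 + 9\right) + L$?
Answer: $14$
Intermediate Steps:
$v = -4$ ($v = \left(-50 + 9\right) + 37 = -41 + 37 = -4$)
$N = 22$ ($N = \left(-5\right) \left(-5\right) - 3 = 25 - 3 = 22$)
$h = 2$ ($h = 1 + 1 = 2$)
$v h + N = \left(-4\right) 2 + 22 = -8 + 22 = 14$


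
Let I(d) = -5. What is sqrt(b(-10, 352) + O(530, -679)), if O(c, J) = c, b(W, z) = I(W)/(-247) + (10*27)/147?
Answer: sqrt(1589955055)/1729 ≈ 23.062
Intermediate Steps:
b(W, z) = 22475/12103 (b(W, z) = -5/(-247) + (10*27)/147 = -5*(-1/247) + 270*(1/147) = 5/247 + 90/49 = 22475/12103)
sqrt(b(-10, 352) + O(530, -679)) = sqrt(22475/12103 + 530) = sqrt(6437065/12103) = sqrt(1589955055)/1729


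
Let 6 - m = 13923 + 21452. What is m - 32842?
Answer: -68211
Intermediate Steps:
m = -35369 (m = 6 - (13923 + 21452) = 6 - 1*35375 = 6 - 35375 = -35369)
m - 32842 = -35369 - 32842 = -68211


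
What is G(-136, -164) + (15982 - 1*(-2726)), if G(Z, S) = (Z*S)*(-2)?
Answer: -25900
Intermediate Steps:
G(Z, S) = -2*S*Z (G(Z, S) = (S*Z)*(-2) = -2*S*Z)
G(-136, -164) + (15982 - 1*(-2726)) = -2*(-164)*(-136) + (15982 - 1*(-2726)) = -44608 + (15982 + 2726) = -44608 + 18708 = -25900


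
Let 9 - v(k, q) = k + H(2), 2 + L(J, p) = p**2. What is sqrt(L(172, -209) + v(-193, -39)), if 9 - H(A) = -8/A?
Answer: 2*sqrt(10967) ≈ 209.45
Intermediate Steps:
H(A) = 9 + 8/A (H(A) = 9 - (-8)/A = 9 + 8/A)
L(J, p) = -2 + p**2
v(k, q) = -4 - k (v(k, q) = 9 - (k + (9 + 8/2)) = 9 - (k + (9 + 8*(1/2))) = 9 - (k + (9 + 4)) = 9 - (k + 13) = 9 - (13 + k) = 9 + (-13 - k) = -4 - k)
sqrt(L(172, -209) + v(-193, -39)) = sqrt((-2 + (-209)**2) + (-4 - 1*(-193))) = sqrt((-2 + 43681) + (-4 + 193)) = sqrt(43679 + 189) = sqrt(43868) = 2*sqrt(10967)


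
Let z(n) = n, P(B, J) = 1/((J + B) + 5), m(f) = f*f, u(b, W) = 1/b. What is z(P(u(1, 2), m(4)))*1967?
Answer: 1967/22 ≈ 89.409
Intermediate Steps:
m(f) = f²
P(B, J) = 1/(5 + B + J) (P(B, J) = 1/((B + J) + 5) = 1/(5 + B + J))
z(P(u(1, 2), m(4)))*1967 = 1967/(5 + 1/1 + 4²) = 1967/(5 + 1 + 16) = 1967/22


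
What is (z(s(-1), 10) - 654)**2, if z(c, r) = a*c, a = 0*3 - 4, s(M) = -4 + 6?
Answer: 438244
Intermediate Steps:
s(M) = 2
a = -4 (a = 0 - 4 = -4)
z(c, r) = -4*c
(z(s(-1), 10) - 654)**2 = (-4*2 - 654)**2 = (-8 - 654)**2 = (-662)**2 = 438244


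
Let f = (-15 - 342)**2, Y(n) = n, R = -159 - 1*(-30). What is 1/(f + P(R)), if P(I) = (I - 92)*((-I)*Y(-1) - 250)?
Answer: 1/211208 ≈ 4.7347e-6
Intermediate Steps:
R = -129 (R = -159 + 30 = -129)
f = 127449 (f = (-357)**2 = 127449)
P(I) = (-250 + I)*(-92 + I) (P(I) = (I - 92)*(-I*(-1) - 250) = (-92 + I)*(I - 250) = (-92 + I)*(-250 + I) = (-250 + I)*(-92 + I))
1/(f + P(R)) = 1/(127449 + (23000 + (-129)**2 - 342*(-129))) = 1/(127449 + (23000 + 16641 + 44118)) = 1/(127449 + 83759) = 1/211208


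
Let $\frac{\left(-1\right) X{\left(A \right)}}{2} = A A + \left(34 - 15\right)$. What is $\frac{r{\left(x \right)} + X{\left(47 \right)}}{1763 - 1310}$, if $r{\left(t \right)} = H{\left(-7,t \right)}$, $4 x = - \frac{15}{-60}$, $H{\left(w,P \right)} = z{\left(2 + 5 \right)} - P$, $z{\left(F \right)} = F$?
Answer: $- \frac{71185}{7248} \approx -9.8213$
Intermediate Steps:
$X{\left(A \right)} = -38 - 2 A^{2}$ ($X{\left(A \right)} = - 2 \left(A A + \left(34 - 15\right)\right) = - 2 \left(A^{2} + 19\right) = - 2 \left(19 + A^{2}\right) = -38 - 2 A^{2}$)
$H{\left(w,P \right)} = 7 - P$ ($H{\left(w,P \right)} = \left(2 + 5\right) - P = 7 - P$)
$x = \frac{1}{16}$ ($x = \frac{\left(-15\right) \frac{1}{-60}}{4} = \frac{\left(-15\right) \left(- \frac{1}{60}\right)}{4} = \frac{1}{4} \cdot \frac{1}{4} = \frac{1}{16} \approx 0.0625$)
$r{\left(t \right)} = 7 - t$
$\frac{r{\left(x \right)} + X{\left(47 \right)}}{1763 - 1310} = \frac{\left(7 - \frac{1}{16}\right) - \left(38 + 2 \cdot 47^{2}\right)}{1763 - 1310} = \frac{\left(7 - \frac{1}{16}\right) - 4456}{453} = \left(\frac{111}{16} - 4456\right) \frac{1}{453} = \left(- \frac{71185}{16}\right) \frac{1}{453} = - \frac{71185}{7248}$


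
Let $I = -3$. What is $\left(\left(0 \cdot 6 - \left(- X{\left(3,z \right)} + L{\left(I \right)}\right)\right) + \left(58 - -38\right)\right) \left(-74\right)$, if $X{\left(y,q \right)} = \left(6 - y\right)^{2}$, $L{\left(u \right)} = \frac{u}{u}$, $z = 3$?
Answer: $-7696$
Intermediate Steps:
$L{\left(u \right)} = 1$
$\left(\left(0 \cdot 6 - \left(- X{\left(3,z \right)} + L{\left(I \right)}\right)\right) + \left(58 - -38\right)\right) \left(-74\right) = \left(\left(0 \cdot 6 + \left(\left(-6 + 3\right)^{2} - 1\right)\right) + \left(58 - -38\right)\right) \left(-74\right) = \left(\left(0 - \left(1 - \left(-3\right)^{2}\right)\right) + \left(58 + 38\right)\right) \left(-74\right) = \left(\left(0 + \left(9 - 1\right)\right) + 96\right) \left(-74\right) = \left(\left(0 + 8\right) + 96\right) \left(-74\right) = \left(8 + 96\right) \left(-74\right) = 104 \left(-74\right) = -7696$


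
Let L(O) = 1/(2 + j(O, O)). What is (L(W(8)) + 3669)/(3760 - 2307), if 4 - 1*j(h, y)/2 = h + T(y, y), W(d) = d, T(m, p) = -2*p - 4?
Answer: 124747/49402 ≈ 2.5251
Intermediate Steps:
T(m, p) = -4 - 2*p
j(h, y) = 16 - 2*h + 4*y (j(h, y) = 8 - 2*(h + (-4 - 2*y)) = 8 - 2*(-4 + h - 2*y) = 8 + (8 - 2*h + 4*y) = 16 - 2*h + 4*y)
L(O) = 1/(18 + 2*O) (L(O) = 1/(2 + (16 - 2*O + 4*O)) = 1/(2 + (16 + 2*O)) = 1/(18 + 2*O))
(L(W(8)) + 3669)/(3760 - 2307) = (1/(2*(9 + 8)) + 3669)/(3760 - 2307) = ((1/2)/17 + 3669)/1453 = ((1/2)*(1/17) + 3669)*(1/1453) = (1/34 + 3669)*(1/1453) = (124747/34)*(1/1453) = 124747/49402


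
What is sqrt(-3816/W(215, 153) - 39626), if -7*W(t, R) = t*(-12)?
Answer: 2*I*sqrt(458047610)/215 ≈ 199.09*I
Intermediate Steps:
W(t, R) = 12*t/7 (W(t, R) = -t*(-12)/7 = -(-12)*t/7 = 12*t/7)
sqrt(-3816/W(215, 153) - 39626) = sqrt(-3816/((12/7)*215) - 39626) = sqrt(-3816/2580/7 - 39626) = sqrt(-3816*7/2580 - 39626) = sqrt(-2226/215 - 39626) = sqrt(-8521816/215) = 2*I*sqrt(458047610)/215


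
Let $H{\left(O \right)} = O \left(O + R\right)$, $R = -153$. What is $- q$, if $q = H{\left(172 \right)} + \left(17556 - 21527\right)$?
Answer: $703$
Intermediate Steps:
$H{\left(O \right)} = O \left(-153 + O\right)$ ($H{\left(O \right)} = O \left(O - 153\right) = O \left(-153 + O\right)$)
$q = -703$ ($q = 172 \left(-153 + 172\right) + \left(17556 - 21527\right) = 172 \cdot 19 + \left(17556 - 21527\right) = 3268 - 3971 = -703$)
$- q = \left(-1\right) \left(-703\right) = 703$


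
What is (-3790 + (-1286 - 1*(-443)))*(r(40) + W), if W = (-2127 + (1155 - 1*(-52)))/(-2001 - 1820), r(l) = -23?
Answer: 402899579/3821 ≈ 1.0544e+5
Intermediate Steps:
W = 920/3821 (W = (-2127 + (1155 + 52))/(-3821) = (-2127 + 1207)*(-1/3821) = -920*(-1/3821) = 920/3821 ≈ 0.24077)
(-3790 + (-1286 - 1*(-443)))*(r(40) + W) = (-3790 + (-1286 - 1*(-443)))*(-23 + 920/3821) = (-3790 + (-1286 + 443))*(-86963/3821) = (-3790 - 843)*(-86963/3821) = -4633*(-86963/3821) = 402899579/3821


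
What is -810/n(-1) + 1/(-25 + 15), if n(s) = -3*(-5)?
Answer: -541/10 ≈ -54.100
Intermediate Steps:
n(s) = 15
-810/n(-1) + 1/(-25 + 15) = -810/15 + 1/(-25 + 15) = -810/15 + 1/(-10) = -45*6/5 - 1/10 = -54 - 1/10 = -541/10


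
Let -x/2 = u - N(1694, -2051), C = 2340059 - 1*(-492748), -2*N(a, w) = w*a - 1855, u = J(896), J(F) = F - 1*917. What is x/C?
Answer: 3476291/2832807 ≈ 1.2272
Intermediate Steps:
J(F) = -917 + F (J(F) = F - 917 = -917 + F)
u = -21 (u = -917 + 896 = -21)
N(a, w) = 1855/2 - a*w/2 (N(a, w) = -(w*a - 1855)/2 = -(a*w - 1855)/2 = -(-1855 + a*w)/2 = 1855/2 - a*w/2)
C = 2832807 (C = 2340059 + 492748 = 2832807)
x = 3476291 (x = -2*(-21 - (1855/2 - ½*1694*(-2051))) = -2*(-21 - (1855/2 + 1737197)) = -2*(-21 - 1*3476249/2) = -2*(-21 - 3476249/2) = -2*(-3476291/2) = 3476291)
x/C = 3476291/2832807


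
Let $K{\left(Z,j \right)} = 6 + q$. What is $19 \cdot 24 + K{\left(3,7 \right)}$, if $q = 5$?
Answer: $467$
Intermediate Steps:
$K{\left(Z,j \right)} = 11$ ($K{\left(Z,j \right)} = 6 + 5 = 11$)
$19 \cdot 24 + K{\left(3,7 \right)} = 19 \cdot 24 + 11 = 456 + 11 = 467$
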